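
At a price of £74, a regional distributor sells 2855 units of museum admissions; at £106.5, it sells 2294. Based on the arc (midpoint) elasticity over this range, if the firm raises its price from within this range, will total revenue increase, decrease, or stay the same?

increase

Arc ε = (-561/32.5)(90.25/2574.5) ≈ -0.605.
|ε| = 0.61 < 1, so demand is inelastic. A price rise therefore raises total revenue.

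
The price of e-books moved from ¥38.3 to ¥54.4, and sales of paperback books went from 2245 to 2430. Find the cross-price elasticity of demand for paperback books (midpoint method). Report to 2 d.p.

ΔQ_x = 2430 − 2245 = 185; ΔP_y = 54.4 − 38.3 = 16.1.
Midpoints: P̄_y = 46.35, Q̄_x = 2337.5.
ε_xy = (ΔQ_x/ΔP_y)(P̄_y/Q̄_x) = (185/16.1)(46.35/2337.5).
ε_xy > 0, so the goods are substitutes.

0.23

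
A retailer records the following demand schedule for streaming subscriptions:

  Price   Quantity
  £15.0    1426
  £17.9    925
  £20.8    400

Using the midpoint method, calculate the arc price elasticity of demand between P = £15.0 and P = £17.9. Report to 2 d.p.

-2.42

At P = 15.0, Q = 1426; at P = 17.9, Q = 925.
ΔQ = -501, ΔP = 2.9. Midpoints: P̄ = 16.45, Q̄ = 1175.5.
ε = (ΔQ/ΔP)(P̄/Q̄) = (-501/2.9)(16.45/1175.5).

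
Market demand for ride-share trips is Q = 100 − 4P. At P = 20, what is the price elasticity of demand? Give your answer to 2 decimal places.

At P = 20, Q = 20.
dQ/dP = −4.
ε = (dQ/dP)(P/Q) = (-4)(20/20).

-4.00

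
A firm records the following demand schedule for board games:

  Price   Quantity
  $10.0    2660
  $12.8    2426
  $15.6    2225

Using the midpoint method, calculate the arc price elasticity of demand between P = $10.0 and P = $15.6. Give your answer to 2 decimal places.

-0.41

At P = 10.0, Q = 2660; at P = 15.6, Q = 2225.
ΔQ = -435, ΔP = 5.6. Midpoints: P̄ = 12.80, Q̄ = 2442.5.
ε = (ΔQ/ΔP)(P̄/Q̄) = (-435/5.6)(12.80/2442.5).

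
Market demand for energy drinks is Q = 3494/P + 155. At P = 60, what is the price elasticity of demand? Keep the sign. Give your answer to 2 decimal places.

-0.27

At P = 60, Q = 213.233.
dQ/dP = −3494/P² = -0.971.
ε = (dQ/dP)(P/Q) = (-0.971)(60/213.233).
|ε| < 1, so demand is inelastic at this price.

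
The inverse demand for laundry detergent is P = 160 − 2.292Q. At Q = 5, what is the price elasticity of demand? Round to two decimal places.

At Q = 5, P = 160 − 2.292(5) = 148.54.
dP/dQ = −2.292, so dQ/dP = 1/(−2.292) = -0.436.
ε = (dQ/dP)(P/Q) = (-0.436)(148.54/5).

-12.96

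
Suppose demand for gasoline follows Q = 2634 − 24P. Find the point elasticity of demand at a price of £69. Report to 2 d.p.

At P = 69, Q = 978.
dQ/dP = −24.
ε = (dQ/dP)(P/Q) = (-24)(69/978).

-1.69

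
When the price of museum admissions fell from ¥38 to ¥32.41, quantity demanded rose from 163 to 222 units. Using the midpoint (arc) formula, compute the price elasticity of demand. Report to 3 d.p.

-1.930

ΔQ = 222 − 163 = 59; ΔP = 32.41 − 38 = -5.59.
Midpoints: P̄ = 35.20, Q̄ = 192.5.
ε = (ΔQ/ΔP)(P̄/Q̄) = (59/-5.59)(35.20/192.5).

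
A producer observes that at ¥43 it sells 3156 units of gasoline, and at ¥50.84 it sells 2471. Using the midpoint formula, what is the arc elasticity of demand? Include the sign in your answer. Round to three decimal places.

ΔQ = 2471 − 3156 = -685; ΔP = 50.84 − 43 = 7.84.
Midpoints: P̄ = 46.92, Q̄ = 2813.5.
ε = (ΔQ/ΔP)(P̄/Q̄) = (-685/7.84)(46.92/2813.5).

-1.457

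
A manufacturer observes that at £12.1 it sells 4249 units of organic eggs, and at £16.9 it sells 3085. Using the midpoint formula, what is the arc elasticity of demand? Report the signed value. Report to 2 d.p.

ΔQ = 3085 − 4249 = -1164; ΔP = 16.9 − 12.1 = 4.8.
Midpoints: P̄ = 14.50, Q̄ = 3667.0.
ε = (ΔQ/ΔP)(P̄/Q̄) = (-1164/4.8)(14.50/3667.0).

-0.96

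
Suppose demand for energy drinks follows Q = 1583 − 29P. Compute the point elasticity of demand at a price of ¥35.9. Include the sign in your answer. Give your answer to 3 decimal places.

At P = 35.9, Q = 541.900.
dQ/dP = −29.
ε = (dQ/dP)(P/Q) = (-29)(35.9/541.900).

-1.921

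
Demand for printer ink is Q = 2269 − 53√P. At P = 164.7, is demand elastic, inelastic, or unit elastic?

inelastic

Q = 1588.822, dQ/dP = -2.065.
ε = (dQ/dP)(P/Q) ≈ -0.214.
|ε| = 0.21 < 1.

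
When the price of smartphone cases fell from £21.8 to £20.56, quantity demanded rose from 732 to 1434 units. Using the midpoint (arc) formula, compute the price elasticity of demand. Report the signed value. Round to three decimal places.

-11.072

ΔQ = 1434 − 732 = 702; ΔP = 20.56 − 21.8 = -1.24.
Midpoints: P̄ = 21.18, Q̄ = 1083.0.
ε = (ΔQ/ΔP)(P̄/Q̄) = (702/-1.24)(21.18/1083.0).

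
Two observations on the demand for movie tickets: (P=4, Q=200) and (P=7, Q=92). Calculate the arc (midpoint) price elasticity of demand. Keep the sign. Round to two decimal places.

ΔQ = 92 − 200 = -108; ΔP = 7 − 4 = 3.
Midpoints: P̄ = 5.50, Q̄ = 146.0.
ε = (ΔQ/ΔP)(P̄/Q̄) = (-108/3)(5.50/146.0).

-1.36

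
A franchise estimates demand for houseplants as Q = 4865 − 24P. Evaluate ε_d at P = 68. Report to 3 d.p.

At P = 68, Q = 3233.
dQ/dP = −24.
ε = (dQ/dP)(P/Q) = (-24)(68/3233).

-0.505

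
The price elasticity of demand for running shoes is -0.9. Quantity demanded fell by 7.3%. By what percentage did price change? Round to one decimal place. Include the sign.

8.1%

%ΔP ≈ %ΔQ / ε = (-7.3%)/(-0.9) = 8.11%.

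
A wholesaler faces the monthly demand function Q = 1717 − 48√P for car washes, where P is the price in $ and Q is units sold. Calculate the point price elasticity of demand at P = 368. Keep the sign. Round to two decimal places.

At P = 368, Q = 796.200.
dQ/dP = −48/(2√P) = -1.251.
ε = (dQ/dP)(P/Q) = (-1.251)(368/796.200).

-0.58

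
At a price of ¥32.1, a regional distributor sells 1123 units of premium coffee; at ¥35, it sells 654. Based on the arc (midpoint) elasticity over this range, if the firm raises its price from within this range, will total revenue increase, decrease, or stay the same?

Arc ε = (-469/2.9)(33.55/888.5) ≈ -6.107.
|ε| = 6.11 > 1, so demand is elastic. A price rise therefore reduces total revenue.

decrease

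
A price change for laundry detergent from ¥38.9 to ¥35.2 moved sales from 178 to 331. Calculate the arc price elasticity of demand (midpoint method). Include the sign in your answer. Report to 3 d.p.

ΔQ = 331 − 178 = 153; ΔP = 35.2 − 38.9 = -3.7.
Midpoints: P̄ = 37.05, Q̄ = 254.5.
ε = (ΔQ/ΔP)(P̄/Q̄) = (153/-3.7)(37.05/254.5).

-6.020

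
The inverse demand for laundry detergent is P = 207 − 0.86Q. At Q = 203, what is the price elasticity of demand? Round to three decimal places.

At Q = 203, P = 207 − 0.86(203) = 32.42.
dP/dQ = −0.86, so dQ/dP = 1/(−0.86) = -1.163.
ε = (dQ/dP)(P/Q) = (-1.163)(32.42/203).

-0.186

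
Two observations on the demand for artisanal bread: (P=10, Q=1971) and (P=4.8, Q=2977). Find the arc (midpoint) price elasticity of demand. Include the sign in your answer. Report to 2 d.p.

ΔQ = 2977 − 1971 = 1006; ΔP = 4.8 − 10 = -5.2.
Midpoints: P̄ = 7.40, Q̄ = 2474.0.
ε = (ΔQ/ΔP)(P̄/Q̄) = (1006/-5.2)(7.40/2474.0).

-0.58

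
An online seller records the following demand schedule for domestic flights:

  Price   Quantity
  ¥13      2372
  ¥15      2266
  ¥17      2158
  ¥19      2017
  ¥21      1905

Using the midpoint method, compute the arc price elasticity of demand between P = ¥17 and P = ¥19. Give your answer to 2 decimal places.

-0.61

At P = 17, Q = 2158; at P = 19, Q = 2017.
ΔQ = -141, ΔP = 2. Midpoints: P̄ = 18.00, Q̄ = 2087.5.
ε = (ΔQ/ΔP)(P̄/Q̄) = (-141/2)(18.00/2087.5).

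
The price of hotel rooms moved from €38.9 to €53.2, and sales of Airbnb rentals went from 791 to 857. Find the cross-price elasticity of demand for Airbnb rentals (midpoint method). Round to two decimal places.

ΔQ_x = 857 − 791 = 66; ΔP_y = 53.2 − 38.9 = 14.3.
Midpoints: P̄_y = 46.05, Q̄_x = 824.0.
ε_xy = (ΔQ_x/ΔP_y)(P̄_y/Q̄_x) = (66/14.3)(46.05/824.0).
ε_xy > 0, so the goods are substitutes.

0.26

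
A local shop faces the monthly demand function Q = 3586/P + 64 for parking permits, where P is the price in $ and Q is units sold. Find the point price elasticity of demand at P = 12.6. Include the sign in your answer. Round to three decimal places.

-0.816

At P = 12.6, Q = 348.603.
dQ/dP = −3586/P² = -22.588.
ε = (dQ/dP)(P/Q) = (-22.588)(12.6/348.603).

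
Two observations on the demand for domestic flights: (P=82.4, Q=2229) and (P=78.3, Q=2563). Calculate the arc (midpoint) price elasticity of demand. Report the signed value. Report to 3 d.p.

ΔQ = 2563 − 2229 = 334; ΔP = 78.3 − 82.4 = -4.1.
Midpoints: P̄ = 80.35, Q̄ = 2396.0.
ε = (ΔQ/ΔP)(P̄/Q̄) = (334/-4.1)(80.35/2396.0).

-2.732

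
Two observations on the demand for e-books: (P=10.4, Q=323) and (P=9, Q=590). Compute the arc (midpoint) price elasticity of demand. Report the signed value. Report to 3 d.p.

-4.052

ΔQ = 590 − 323 = 267; ΔP = 9 − 10.4 = -1.4.
Midpoints: P̄ = 9.70, Q̄ = 456.5.
ε = (ΔQ/ΔP)(P̄/Q̄) = (267/-1.4)(9.70/456.5).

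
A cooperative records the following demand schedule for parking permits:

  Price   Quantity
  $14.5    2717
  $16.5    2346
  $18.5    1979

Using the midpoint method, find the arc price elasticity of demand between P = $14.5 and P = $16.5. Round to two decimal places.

-1.14

At P = 14.5, Q = 2717; at P = 16.5, Q = 2346.
ΔQ = -371, ΔP = 2.0. Midpoints: P̄ = 15.50, Q̄ = 2531.5.
ε = (ΔQ/ΔP)(P̄/Q̄) = (-371/2.0)(15.50/2531.5).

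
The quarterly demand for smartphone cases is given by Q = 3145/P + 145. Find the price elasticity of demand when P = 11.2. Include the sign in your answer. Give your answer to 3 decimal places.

At P = 11.2, Q = 425.804.
dQ/dP = −3145/P² = -25.072.
ε = (dQ/dP)(P/Q) = (-25.072)(11.2/425.804).

-0.659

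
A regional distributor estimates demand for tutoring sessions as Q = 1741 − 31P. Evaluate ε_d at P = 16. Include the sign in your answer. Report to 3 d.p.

At P = 16, Q = 1245.
dQ/dP = −31.
ε = (dQ/dP)(P/Q) = (-31)(16/1245).

-0.398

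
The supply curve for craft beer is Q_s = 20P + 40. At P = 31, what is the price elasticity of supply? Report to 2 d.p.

0.94

At P = 31, Q_s = 660.
dQ_s/dP = 20.
ε_s = (dQ_s/dP)(P/Q_s) = (20)(31/660).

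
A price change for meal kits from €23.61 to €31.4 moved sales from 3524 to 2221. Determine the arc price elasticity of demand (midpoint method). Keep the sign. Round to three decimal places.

-1.602

ΔQ = 2221 − 3524 = -1303; ΔP = 31.4 − 23.61 = 7.79.
Midpoints: P̄ = 27.50, Q̄ = 2872.5.
ε = (ΔQ/ΔP)(P̄/Q̄) = (-1303/7.79)(27.50/2872.5).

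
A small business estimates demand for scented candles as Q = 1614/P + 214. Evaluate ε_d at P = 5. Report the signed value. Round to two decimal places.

At P = 5, Q = 536.800.
dQ/dP = −1614/P² = -64.560.
ε = (dQ/dP)(P/Q) = (-64.560)(5/536.800).

-0.60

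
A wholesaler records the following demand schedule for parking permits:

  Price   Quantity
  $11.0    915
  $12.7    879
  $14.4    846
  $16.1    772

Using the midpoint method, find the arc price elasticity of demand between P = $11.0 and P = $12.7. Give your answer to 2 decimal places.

-0.28

At P = 11.0, Q = 915; at P = 12.7, Q = 879.
ΔQ = -36, ΔP = 1.7. Midpoints: P̄ = 11.85, Q̄ = 897.0.
ε = (ΔQ/ΔP)(P̄/Q̄) = (-36/1.7)(11.85/897.0).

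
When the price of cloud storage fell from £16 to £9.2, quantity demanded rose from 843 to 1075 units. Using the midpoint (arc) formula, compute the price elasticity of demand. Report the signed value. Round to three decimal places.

-0.448

ΔQ = 1075 − 843 = 232; ΔP = 9.2 − 16 = -6.8.
Midpoints: P̄ = 12.60, Q̄ = 959.0.
ε = (ΔQ/ΔP)(P̄/Q̄) = (232/-6.8)(12.60/959.0).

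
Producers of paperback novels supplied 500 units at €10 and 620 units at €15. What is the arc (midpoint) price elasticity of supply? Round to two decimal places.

0.54

ΔQ = 620 − 500 = 120; ΔP = 15 − 10 = 5.
Midpoints: P̄ = 12.50, Q̄ = 560.0.
ε_s = (ΔQ/ΔP)(P̄/Q̄) = (120/5)(12.50/560.0).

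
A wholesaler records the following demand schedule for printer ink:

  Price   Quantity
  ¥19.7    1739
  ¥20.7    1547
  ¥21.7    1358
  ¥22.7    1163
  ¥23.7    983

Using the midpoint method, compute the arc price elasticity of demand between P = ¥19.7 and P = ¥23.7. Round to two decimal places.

At P = 19.7, Q = 1739; at P = 23.7, Q = 983.
ΔQ = -756, ΔP = 4.0. Midpoints: P̄ = 21.70, Q̄ = 1361.0.
ε = (ΔQ/ΔP)(P̄/Q̄) = (-756/4.0)(21.70/1361.0).

-3.01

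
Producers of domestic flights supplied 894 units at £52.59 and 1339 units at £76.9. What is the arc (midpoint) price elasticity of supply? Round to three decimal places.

1.062

ΔQ = 1339 − 894 = 445; ΔP = 76.9 − 52.59 = 24.31.
Midpoints: P̄ = 64.75, Q̄ = 1116.5.
ε_s = (ΔQ/ΔP)(P̄/Q̄) = (445/24.31)(64.75/1116.5).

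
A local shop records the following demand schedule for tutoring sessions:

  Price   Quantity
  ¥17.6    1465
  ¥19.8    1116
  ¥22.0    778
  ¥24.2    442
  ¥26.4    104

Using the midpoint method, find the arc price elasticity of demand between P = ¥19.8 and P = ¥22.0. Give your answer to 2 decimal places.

-3.39

At P = 19.8, Q = 1116; at P = 22.0, Q = 778.
ΔQ = -338, ΔP = 2.2. Midpoints: P̄ = 20.90, Q̄ = 947.0.
ε = (ΔQ/ΔP)(P̄/Q̄) = (-338/2.2)(20.90/947.0).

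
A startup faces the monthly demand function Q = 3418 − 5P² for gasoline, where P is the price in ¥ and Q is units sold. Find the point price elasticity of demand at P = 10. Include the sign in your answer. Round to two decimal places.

-0.34

At P = 10, Q = 2918.
dQ/dP = −10P = -100.
ε = (dQ/dP)(P/Q) = (-100)(10/2918).
|ε| < 1, so demand is inelastic at this price.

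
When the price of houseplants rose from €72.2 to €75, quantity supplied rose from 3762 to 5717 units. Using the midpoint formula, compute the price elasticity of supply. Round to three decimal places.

10.843

ΔQ = 5717 − 3762 = 1955; ΔP = 75 − 72.2 = 2.8.
Midpoints: P̄ = 73.60, Q̄ = 4739.5.
ε_s = (ΔQ/ΔP)(P̄/Q̄) = (1955/2.8)(73.60/4739.5).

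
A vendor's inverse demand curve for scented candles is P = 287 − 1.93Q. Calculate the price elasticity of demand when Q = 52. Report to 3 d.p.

At Q = 52, P = 287 − 1.93(52) = 186.64.
dP/dQ = −1.93, so dQ/dP = 1/(−1.93) = -0.518.
ε = (dQ/dP)(P/Q) = (-0.518)(186.64/52).

-1.860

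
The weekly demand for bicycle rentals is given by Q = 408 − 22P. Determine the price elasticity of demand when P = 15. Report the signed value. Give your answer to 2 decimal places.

-4.23

At P = 15, Q = 78.
dQ/dP = −22.
ε = (dQ/dP)(P/Q) = (-22)(15/78).
|ε| > 1, so demand is elastic at this price.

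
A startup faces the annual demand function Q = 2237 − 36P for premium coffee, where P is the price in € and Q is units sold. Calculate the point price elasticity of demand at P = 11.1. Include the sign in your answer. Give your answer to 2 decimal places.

At P = 11.1, Q = 1837.400.
dQ/dP = −36.
ε = (dQ/dP)(P/Q) = (-36)(11.1/1837.400).
|ε| < 1, so demand is inelastic at this price.

-0.22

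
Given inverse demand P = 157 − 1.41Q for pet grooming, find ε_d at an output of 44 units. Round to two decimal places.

-1.53

At Q = 44, P = 157 − 1.41(44) = 94.96.
dP/dQ = −1.41, so dQ/dP = 1/(−1.41) = -0.709.
ε = (dQ/dP)(P/Q) = (-0.709)(94.96/44).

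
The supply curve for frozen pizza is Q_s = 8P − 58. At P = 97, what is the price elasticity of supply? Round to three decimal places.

1.081

At P = 97, Q_s = 718.
dQ_s/dP = 8.
ε_s = (dQ_s/dP)(P/Q_s) = (8)(97/718).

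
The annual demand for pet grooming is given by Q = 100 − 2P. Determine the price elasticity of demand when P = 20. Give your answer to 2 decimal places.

At P = 20, Q = 60.
dQ/dP = −2.
ε = (dQ/dP)(P/Q) = (-2)(20/60).

-0.67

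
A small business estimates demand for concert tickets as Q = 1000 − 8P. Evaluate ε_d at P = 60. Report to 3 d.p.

-0.923

At P = 60, Q = 520.
dQ/dP = −8.
ε = (dQ/dP)(P/Q) = (-8)(60/520).
|ε| < 1, so demand is inelastic at this price.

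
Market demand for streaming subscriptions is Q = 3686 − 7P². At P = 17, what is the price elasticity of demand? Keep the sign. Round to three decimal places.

At P = 17, Q = 1663.
dQ/dP = −14P = -238.
ε = (dQ/dP)(P/Q) = (-238)(17/1663).

-2.433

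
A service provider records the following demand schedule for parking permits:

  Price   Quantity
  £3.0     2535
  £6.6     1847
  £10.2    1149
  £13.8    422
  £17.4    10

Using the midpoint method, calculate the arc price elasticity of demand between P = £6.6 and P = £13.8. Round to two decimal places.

-1.78

At P = 6.6, Q = 1847; at P = 13.8, Q = 422.
ΔQ = -1425, ΔP = 7.2. Midpoints: P̄ = 10.20, Q̄ = 1134.5.
ε = (ΔQ/ΔP)(P̄/Q̄) = (-1425/7.2)(10.20/1134.5).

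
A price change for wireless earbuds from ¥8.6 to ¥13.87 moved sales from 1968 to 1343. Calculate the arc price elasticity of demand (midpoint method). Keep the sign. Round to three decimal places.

ΔQ = 1343 − 1968 = -625; ΔP = 13.87 − 8.6 = 5.27.
Midpoints: P̄ = 11.23, Q̄ = 1655.5.
ε = (ΔQ/ΔP)(P̄/Q̄) = (-625/5.27)(11.23/1655.5).

-0.805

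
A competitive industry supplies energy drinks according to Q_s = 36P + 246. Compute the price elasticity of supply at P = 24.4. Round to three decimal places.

At P = 24.4, Q_s = 1124.40.
dQ_s/dP = 36.
ε_s = (dQ_s/dP)(P/Q_s) = (36)(24.4/1124.40).

0.781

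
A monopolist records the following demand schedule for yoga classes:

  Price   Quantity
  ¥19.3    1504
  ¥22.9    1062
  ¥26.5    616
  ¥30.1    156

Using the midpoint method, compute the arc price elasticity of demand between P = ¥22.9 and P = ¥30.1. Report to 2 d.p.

-5.48

At P = 22.9, Q = 1062; at P = 30.1, Q = 156.
ΔQ = -906, ΔP = 7.2. Midpoints: P̄ = 26.50, Q̄ = 609.0.
ε = (ΔQ/ΔP)(P̄/Q̄) = (-906/7.2)(26.50/609.0).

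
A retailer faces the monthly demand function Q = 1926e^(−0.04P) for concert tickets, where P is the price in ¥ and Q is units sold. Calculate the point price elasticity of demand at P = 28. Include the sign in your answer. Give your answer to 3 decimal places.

At P = 28, Q = 628.415.
dQ/dP = −0.04·1926e^(−0.04P) = −0.04Q = -25.137.
ε = (dQ/dP)(P/Q) = (-25.137)(28/628.415).

-1.120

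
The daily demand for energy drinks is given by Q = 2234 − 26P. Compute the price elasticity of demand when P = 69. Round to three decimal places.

-4.077

At P = 69, Q = 440.
dQ/dP = −26.
ε = (dQ/dP)(P/Q) = (-26)(69/440).
|ε| > 1, so demand is elastic at this price.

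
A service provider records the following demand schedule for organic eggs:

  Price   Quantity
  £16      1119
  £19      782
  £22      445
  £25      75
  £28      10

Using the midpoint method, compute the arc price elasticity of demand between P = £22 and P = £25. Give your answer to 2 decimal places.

At P = 22, Q = 445; at P = 25, Q = 75.
ΔQ = -370, ΔP = 3. Midpoints: P̄ = 23.50, Q̄ = 260.0.
ε = (ΔQ/ΔP)(P̄/Q̄) = (-370/3)(23.50/260.0).

-11.15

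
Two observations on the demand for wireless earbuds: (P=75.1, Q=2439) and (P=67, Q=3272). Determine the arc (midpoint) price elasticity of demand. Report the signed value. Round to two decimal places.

ΔQ = 3272 − 2439 = 833; ΔP = 67 − 75.1 = -8.1.
Midpoints: P̄ = 71.05, Q̄ = 2855.5.
ε = (ΔQ/ΔP)(P̄/Q̄) = (833/-8.1)(71.05/2855.5).

-2.56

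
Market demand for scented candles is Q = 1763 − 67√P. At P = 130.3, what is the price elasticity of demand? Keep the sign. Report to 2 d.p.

-0.38

At P = 130.3, Q = 998.202.
dQ/dP = −67/(2√P) = -2.935.
ε = (dQ/dP)(P/Q) = (-2.935)(130.3/998.202).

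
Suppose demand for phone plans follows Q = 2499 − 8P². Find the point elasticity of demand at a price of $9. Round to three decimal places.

-0.700

At P = 9, Q = 1851.
dQ/dP = −16P = -144.
ε = (dQ/dP)(P/Q) = (-144)(9/1851).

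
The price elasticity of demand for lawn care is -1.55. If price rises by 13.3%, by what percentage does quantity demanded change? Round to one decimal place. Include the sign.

-20.6%

%ΔQ ≈ ε × %ΔP = (-1.55)(13.3%) = -20.62%.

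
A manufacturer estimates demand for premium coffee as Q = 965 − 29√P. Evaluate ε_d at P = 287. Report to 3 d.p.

At P = 287, Q = 473.709.
dQ/dP = −29/(2√P) = -0.856.
ε = (dQ/dP)(P/Q) = (-0.856)(287/473.709).

-0.519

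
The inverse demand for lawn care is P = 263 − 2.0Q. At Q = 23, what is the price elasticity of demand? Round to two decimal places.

-4.72

At Q = 23, P = 263 − 2.0(23) = 217.00.
dP/dQ = −2.0, so dQ/dP = 1/(−2.0) = -0.500.
ε = (dQ/dP)(P/Q) = (-0.500)(217.00/23).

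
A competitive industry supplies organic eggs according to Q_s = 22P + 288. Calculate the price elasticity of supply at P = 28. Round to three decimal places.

At P = 28, Q_s = 904.
dQ_s/dP = 22.
ε_s = (dQ_s/dP)(P/Q_s) = (22)(28/904).

0.681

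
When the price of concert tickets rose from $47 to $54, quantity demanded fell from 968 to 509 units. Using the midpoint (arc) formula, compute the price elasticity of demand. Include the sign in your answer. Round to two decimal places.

ΔQ = 509 − 968 = -459; ΔP = 54 − 47 = 7.
Midpoints: P̄ = 50.50, Q̄ = 738.5.
ε = (ΔQ/ΔP)(P̄/Q̄) = (-459/7)(50.50/738.5).

-4.48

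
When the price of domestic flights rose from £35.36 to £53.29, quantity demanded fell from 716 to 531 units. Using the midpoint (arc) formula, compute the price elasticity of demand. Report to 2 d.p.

ΔQ = 531 − 716 = -185; ΔP = 53.29 − 35.36 = 17.93.
Midpoints: P̄ = 44.33, Q̄ = 623.5.
ε = (ΔQ/ΔP)(P̄/Q̄) = (-185/17.93)(44.33/623.5).

-0.73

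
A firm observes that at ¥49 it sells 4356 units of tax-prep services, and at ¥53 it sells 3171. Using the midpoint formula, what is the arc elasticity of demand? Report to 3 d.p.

-4.015

ΔQ = 3171 − 4356 = -1185; ΔP = 53 − 49 = 4.
Midpoints: P̄ = 51.00, Q̄ = 3763.5.
ε = (ΔQ/ΔP)(P̄/Q̄) = (-1185/4)(51.00/3763.5).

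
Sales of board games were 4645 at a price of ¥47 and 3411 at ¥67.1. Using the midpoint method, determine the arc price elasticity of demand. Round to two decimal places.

ΔQ = 3411 − 4645 = -1234; ΔP = 67.1 − 47 = 20.1.
Midpoints: P̄ = 57.05, Q̄ = 4028.0.
ε = (ΔQ/ΔP)(P̄/Q̄) = (-1234/20.1)(57.05/4028.0).

-0.87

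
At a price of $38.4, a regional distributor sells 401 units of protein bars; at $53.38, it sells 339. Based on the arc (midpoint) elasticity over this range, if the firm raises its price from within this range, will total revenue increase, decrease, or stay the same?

increase

Arc ε = (-62/14.98)(45.89/370.0) ≈ -0.513.
|ε| = 0.51 < 1, so demand is inelastic. A price rise therefore raises total revenue.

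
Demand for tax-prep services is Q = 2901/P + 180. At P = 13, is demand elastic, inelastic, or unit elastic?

Q = 403.154, dQ/dP = -17.166.
ε = (dQ/dP)(P/Q) ≈ -0.554.
|ε| = 0.55 < 1.

inelastic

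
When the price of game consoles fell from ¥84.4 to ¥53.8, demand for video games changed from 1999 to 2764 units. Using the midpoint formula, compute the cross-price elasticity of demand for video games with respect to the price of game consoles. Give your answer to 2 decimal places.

ΔQ_x = 2764 − 1999 = 765; ΔP_y = 53.8 − 84.4 = -30.6.
Midpoints: P̄_y = 69.10, Q̄_x = 2381.5.
ε_xy = (ΔQ_x/ΔP_y)(P̄_y/Q̄_x) = (765/-30.6)(69.10/2381.5).
ε_xy < 0, so the goods are complements.

-0.73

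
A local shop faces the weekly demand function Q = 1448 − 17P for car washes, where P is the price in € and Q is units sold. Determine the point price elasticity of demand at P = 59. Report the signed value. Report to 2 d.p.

-2.25

At P = 59, Q = 445.
dQ/dP = −17.
ε = (dQ/dP)(P/Q) = (-17)(59/445).
|ε| > 1, so demand is elastic at this price.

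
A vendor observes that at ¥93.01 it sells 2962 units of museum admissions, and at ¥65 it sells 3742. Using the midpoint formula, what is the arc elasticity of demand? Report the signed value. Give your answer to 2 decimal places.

ΔQ = 3742 − 2962 = 780; ΔP = 65 − 93.01 = -28.01.
Midpoints: P̄ = 79.00, Q̄ = 3352.0.
ε = (ΔQ/ΔP)(P̄/Q̄) = (780/-28.01)(79.00/3352.0).

-0.66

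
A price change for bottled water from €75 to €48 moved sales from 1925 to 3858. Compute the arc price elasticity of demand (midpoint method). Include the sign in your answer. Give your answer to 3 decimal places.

ΔQ = 3858 − 1925 = 1933; ΔP = 48 − 75 = -27.
Midpoints: P̄ = 61.50, Q̄ = 2891.5.
ε = (ΔQ/ΔP)(P̄/Q̄) = (1933/-27)(61.50/2891.5).

-1.523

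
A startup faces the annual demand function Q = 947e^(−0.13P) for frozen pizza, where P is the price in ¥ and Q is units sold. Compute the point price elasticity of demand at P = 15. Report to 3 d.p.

At P = 15, Q = 134.734.
dQ/dP = −0.13·947e^(−0.13P) = −0.13Q = -17.515.
ε = (dQ/dP)(P/Q) = (-17.515)(15/134.734).

-1.950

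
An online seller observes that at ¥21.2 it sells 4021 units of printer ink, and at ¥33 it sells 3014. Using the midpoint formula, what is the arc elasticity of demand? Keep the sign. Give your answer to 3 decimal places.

-0.657

ΔQ = 3014 − 4021 = -1007; ΔP = 33 − 21.2 = 11.8.
Midpoints: P̄ = 27.10, Q̄ = 3517.5.
ε = (ΔQ/ΔP)(P̄/Q̄) = (-1007/11.8)(27.10/3517.5).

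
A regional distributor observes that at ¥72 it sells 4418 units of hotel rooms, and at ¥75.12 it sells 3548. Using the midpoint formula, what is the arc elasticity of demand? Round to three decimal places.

-5.150

ΔQ = 3548 − 4418 = -870; ΔP = 75.12 − 72 = 3.12.
Midpoints: P̄ = 73.56, Q̄ = 3983.0.
ε = (ΔQ/ΔP)(P̄/Q̄) = (-870/3.12)(73.56/3983.0).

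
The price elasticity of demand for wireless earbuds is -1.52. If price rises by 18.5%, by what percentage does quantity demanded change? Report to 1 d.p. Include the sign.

%ΔQ ≈ ε × %ΔP = (-1.52)(18.5%) = -28.12%.

-28.1%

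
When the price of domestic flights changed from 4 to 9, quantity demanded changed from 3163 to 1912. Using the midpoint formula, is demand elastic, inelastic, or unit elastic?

Arc ε ≈ -0.641.
|ε| = 0.64 < 1.

inelastic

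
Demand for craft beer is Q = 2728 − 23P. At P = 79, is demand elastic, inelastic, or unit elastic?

elastic

Q = 911, dQ/dP = -23.
ε = (dQ/dP)(P/Q) ≈ -1.995.
|ε| = 1.99 > 1.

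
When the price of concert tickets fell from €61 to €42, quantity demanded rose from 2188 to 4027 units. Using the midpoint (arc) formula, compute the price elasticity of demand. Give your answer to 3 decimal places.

ΔQ = 4027 − 2188 = 1839; ΔP = 42 − 61 = -19.
Midpoints: P̄ = 51.50, Q̄ = 3107.5.
ε = (ΔQ/ΔP)(P̄/Q̄) = (1839/-19)(51.50/3107.5).

-1.604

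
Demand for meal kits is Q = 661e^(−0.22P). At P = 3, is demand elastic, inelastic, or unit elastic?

Q = 341.639, dQ/dP = -75.161.
ε = (dQ/dP)(P/Q) ≈ -0.660.
|ε| = 0.66 < 1.

inelastic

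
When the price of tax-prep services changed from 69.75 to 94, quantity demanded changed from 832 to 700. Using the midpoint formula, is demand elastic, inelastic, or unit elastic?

Arc ε ≈ -0.582.
|ε| = 0.58 < 1.

inelastic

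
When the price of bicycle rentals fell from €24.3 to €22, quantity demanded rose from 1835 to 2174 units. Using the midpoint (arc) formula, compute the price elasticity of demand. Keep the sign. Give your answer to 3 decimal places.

-1.702

ΔQ = 2174 − 1835 = 339; ΔP = 22 − 24.3 = -2.3.
Midpoints: P̄ = 23.15, Q̄ = 2004.5.
ε = (ΔQ/ΔP)(P̄/Q̄) = (339/-2.3)(23.15/2004.5).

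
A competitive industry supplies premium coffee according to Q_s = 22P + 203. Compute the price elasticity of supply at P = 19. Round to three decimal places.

0.673

At P = 19, Q_s = 621.
dQ_s/dP = 22.
ε_s = (dQ_s/dP)(P/Q_s) = (22)(19/621).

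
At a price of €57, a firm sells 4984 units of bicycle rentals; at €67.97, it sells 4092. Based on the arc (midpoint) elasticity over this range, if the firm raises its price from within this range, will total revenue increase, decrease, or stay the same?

decrease

Arc ε = (-892/10.97)(62.48/4538.0) ≈ -1.120.
|ε| = 1.12 > 1, so demand is elastic. A price rise therefore reduces total revenue.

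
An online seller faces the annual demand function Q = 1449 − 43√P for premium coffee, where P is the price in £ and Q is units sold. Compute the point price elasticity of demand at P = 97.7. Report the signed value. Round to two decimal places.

-0.21

At P = 97.7, Q = 1023.974.
dQ/dP = −43/(2√P) = -2.175.
ε = (dQ/dP)(P/Q) = (-2.175)(97.7/1023.974).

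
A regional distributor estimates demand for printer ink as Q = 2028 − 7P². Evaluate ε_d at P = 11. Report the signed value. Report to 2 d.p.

-1.43

At P = 11, Q = 1181.
dQ/dP = −14P = -154.
ε = (dQ/dP)(P/Q) = (-154)(11/1181).
|ε| > 1, so demand is elastic at this price.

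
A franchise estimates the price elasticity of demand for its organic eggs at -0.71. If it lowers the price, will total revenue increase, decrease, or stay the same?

|ε| = 0.71 < 1, so demand is inelastic. A price cut therefore reduces total revenue.

decrease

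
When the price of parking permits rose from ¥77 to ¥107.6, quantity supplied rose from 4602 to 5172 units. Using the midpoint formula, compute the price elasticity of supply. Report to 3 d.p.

ΔQ = 5172 − 4602 = 570; ΔP = 107.6 − 77 = 30.6.
Midpoints: P̄ = 92.30, Q̄ = 4887.0.
ε_s = (ΔQ/ΔP)(P̄/Q̄) = (570/30.6)(92.30/4887.0).

0.352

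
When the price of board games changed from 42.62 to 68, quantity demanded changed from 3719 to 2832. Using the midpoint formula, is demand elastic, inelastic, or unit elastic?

inelastic

Arc ε ≈ -0.590.
|ε| = 0.59 < 1.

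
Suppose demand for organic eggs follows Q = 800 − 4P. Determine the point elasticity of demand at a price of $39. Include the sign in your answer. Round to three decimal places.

At P = 39, Q = 644.
dQ/dP = −4.
ε = (dQ/dP)(P/Q) = (-4)(39/644).
|ε| < 1, so demand is inelastic at this price.

-0.242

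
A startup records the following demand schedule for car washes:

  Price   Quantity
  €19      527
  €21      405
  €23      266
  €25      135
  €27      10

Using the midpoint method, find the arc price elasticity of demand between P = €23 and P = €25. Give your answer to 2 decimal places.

At P = 23, Q = 266; at P = 25, Q = 135.
ΔQ = -131, ΔP = 2. Midpoints: P̄ = 24.00, Q̄ = 200.5.
ε = (ΔQ/ΔP)(P̄/Q̄) = (-131/2)(24.00/200.5).

-7.84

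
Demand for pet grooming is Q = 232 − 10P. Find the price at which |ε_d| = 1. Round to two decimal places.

11.60

For linear demand Q = a − bP, ε = −bP/(a − bP). |ε| = 1 when bP = a − bP, i.e. P = a/(2b).
P = 232/(2·10) = 232/20 = 11.6000.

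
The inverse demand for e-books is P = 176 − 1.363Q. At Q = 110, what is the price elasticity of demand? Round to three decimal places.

At Q = 110, P = 176 − 1.363(110) = 26.07.
dP/dQ = −1.363, so dQ/dP = 1/(−1.363) = -0.734.
ε = (dQ/dP)(P/Q) = (-0.734)(26.07/110).

-0.174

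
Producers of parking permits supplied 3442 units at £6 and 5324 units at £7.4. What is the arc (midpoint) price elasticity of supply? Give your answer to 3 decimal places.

2.055

ΔQ = 5324 − 3442 = 1882; ΔP = 7.4 − 6 = 1.4.
Midpoints: P̄ = 6.70, Q̄ = 4383.0.
ε_s = (ΔQ/ΔP)(P̄/Q̄) = (1882/1.4)(6.70/4383.0).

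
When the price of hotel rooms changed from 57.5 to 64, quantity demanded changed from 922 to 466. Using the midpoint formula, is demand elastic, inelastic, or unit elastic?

elastic

Arc ε ≈ -6.141.
|ε| = 6.14 > 1.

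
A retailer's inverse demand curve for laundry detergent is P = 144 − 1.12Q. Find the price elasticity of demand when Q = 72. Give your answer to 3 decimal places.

-0.786

At Q = 72, P = 144 − 1.12(72) = 63.36.
dP/dQ = −1.12, so dQ/dP = 1/(−1.12) = -0.893.
ε = (dQ/dP)(P/Q) = (-0.893)(63.36/72).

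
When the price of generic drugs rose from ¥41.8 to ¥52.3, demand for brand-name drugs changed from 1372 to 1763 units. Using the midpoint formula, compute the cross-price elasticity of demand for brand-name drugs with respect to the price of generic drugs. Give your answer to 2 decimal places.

1.12

ΔQ_x = 1763 − 1372 = 391; ΔP_y = 52.3 − 41.8 = 10.5.
Midpoints: P̄_y = 47.05, Q̄_x = 1567.5.
ε_xy = (ΔQ_x/ΔP_y)(P̄_y/Q̄_x) = (391/10.5)(47.05/1567.5).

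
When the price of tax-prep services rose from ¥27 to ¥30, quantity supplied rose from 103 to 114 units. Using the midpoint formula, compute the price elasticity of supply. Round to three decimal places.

ΔQ = 114 − 103 = 11; ΔP = 30 − 27 = 3.
Midpoints: P̄ = 28.50, Q̄ = 108.5.
ε_s = (ΔQ/ΔP)(P̄/Q̄) = (11/3)(28.50/108.5).

0.963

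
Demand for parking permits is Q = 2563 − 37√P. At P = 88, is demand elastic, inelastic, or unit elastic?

Q = 2215.909, dQ/dP = -1.972.
ε = (dQ/dP)(P/Q) ≈ -0.078.
|ε| = 0.08 < 1.

inelastic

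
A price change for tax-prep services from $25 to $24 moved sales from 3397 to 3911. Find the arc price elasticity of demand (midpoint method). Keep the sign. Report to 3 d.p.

ΔQ = 3911 − 3397 = 514; ΔP = 24 − 25 = -1.
Midpoints: P̄ = 24.50, Q̄ = 3654.0.
ε = (ΔQ/ΔP)(P̄/Q̄) = (514/-1)(24.50/3654.0).

-3.446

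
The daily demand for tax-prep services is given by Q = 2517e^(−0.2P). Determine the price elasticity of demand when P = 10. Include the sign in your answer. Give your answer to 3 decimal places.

-2.000

At P = 10, Q = 340.639.
dQ/dP = −0.2·2517e^(−0.2P) = −0.2Q = -68.128.
ε = (dQ/dP)(P/Q) = (-68.128)(10/340.639).
|ε| > 1, so demand is elastic at this price.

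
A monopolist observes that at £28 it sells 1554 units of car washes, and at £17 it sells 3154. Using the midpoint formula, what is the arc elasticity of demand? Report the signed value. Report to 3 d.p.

-1.390

ΔQ = 3154 − 1554 = 1600; ΔP = 17 − 28 = -11.
Midpoints: P̄ = 22.50, Q̄ = 2354.0.
ε = (ΔQ/ΔP)(P̄/Q̄) = (1600/-11)(22.50/2354.0).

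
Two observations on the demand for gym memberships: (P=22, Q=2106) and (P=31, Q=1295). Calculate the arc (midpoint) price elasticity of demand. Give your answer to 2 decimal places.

ΔQ = 1295 − 2106 = -811; ΔP = 31 − 22 = 9.
Midpoints: P̄ = 26.50, Q̄ = 1700.5.
ε = (ΔQ/ΔP)(P̄/Q̄) = (-811/9)(26.50/1700.5).

-1.40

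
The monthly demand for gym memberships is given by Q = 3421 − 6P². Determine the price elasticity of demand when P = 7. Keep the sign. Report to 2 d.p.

-0.19

At P = 7, Q = 3127.
dQ/dP = −12P = -84.
ε = (dQ/dP)(P/Q) = (-84)(7/3127).
|ε| < 1, so demand is inelastic at this price.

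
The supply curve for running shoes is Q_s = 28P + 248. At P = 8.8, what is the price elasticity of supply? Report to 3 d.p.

At P = 8.8, Q_s = 494.40.
dQ_s/dP = 28.
ε_s = (dQ_s/dP)(P/Q_s) = (28)(8.8/494.40).

0.498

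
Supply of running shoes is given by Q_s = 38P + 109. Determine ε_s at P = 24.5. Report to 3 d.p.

At P = 24.5, Q_s = 1040.
dQ_s/dP = 38.
ε_s = (dQ_s/dP)(P/Q_s) = (38)(24.5/1040).

0.895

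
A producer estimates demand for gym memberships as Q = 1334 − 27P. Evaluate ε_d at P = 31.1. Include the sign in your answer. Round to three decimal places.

-1.699

At P = 31.1, Q = 494.300.
dQ/dP = −27.
ε = (dQ/dP)(P/Q) = (-27)(31.1/494.300).
|ε| > 1, so demand is elastic at this price.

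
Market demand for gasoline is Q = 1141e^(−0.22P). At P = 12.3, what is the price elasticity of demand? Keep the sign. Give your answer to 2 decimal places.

-2.71

At P = 12.3, Q = 76.223.
dQ/dP = −0.22·1141e^(−0.22P) = −0.22Q = -16.769.
ε = (dQ/dP)(P/Q) = (-16.769)(12.3/76.223).
|ε| > 1, so demand is elastic at this price.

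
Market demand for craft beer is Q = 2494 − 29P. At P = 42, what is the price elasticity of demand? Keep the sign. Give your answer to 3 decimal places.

At P = 42, Q = 1276.
dQ/dP = −29.
ε = (dQ/dP)(P/Q) = (-29)(42/1276).
|ε| < 1, so demand is inelastic at this price.

-0.955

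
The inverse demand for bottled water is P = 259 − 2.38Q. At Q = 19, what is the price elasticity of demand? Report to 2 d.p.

At Q = 19, P = 259 − 2.38(19) = 213.78.
dP/dQ = −2.38, so dQ/dP = 1/(−2.38) = -0.420.
ε = (dQ/dP)(P/Q) = (-0.420)(213.78/19).

-4.73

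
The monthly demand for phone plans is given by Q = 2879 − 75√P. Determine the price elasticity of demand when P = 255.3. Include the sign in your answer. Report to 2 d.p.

-0.36

At P = 255.3, Q = 1680.642.
dQ/dP = −75/(2√P) = -2.347.
ε = (dQ/dP)(P/Q) = (-2.347)(255.3/1680.642).
|ε| < 1, so demand is inelastic at this price.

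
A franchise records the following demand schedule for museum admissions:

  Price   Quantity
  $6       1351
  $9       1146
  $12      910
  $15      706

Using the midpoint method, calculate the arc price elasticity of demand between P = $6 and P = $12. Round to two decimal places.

-0.59

At P = 6, Q = 1351; at P = 12, Q = 910.
ΔQ = -441, ΔP = 6. Midpoints: P̄ = 9.00, Q̄ = 1130.5.
ε = (ΔQ/ΔP)(P̄/Q̄) = (-441/6)(9.00/1130.5).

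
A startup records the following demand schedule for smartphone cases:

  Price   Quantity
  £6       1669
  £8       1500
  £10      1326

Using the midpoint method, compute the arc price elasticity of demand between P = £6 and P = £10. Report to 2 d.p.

At P = 6, Q = 1669; at P = 10, Q = 1326.
ΔQ = -343, ΔP = 4. Midpoints: P̄ = 8.00, Q̄ = 1497.5.
ε = (ΔQ/ΔP)(P̄/Q̄) = (-343/4)(8.00/1497.5).

-0.46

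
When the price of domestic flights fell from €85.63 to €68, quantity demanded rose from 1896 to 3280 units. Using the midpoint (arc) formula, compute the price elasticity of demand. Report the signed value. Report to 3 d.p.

ΔQ = 3280 − 1896 = 1384; ΔP = 68 − 85.63 = -17.63.
Midpoints: P̄ = 76.81, Q̄ = 2588.0.
ε = (ΔQ/ΔP)(P̄/Q̄) = (1384/-17.63)(76.81/2588.0).

-2.330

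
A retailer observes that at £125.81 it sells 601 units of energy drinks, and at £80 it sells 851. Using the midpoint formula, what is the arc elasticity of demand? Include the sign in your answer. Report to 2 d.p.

-0.77

ΔQ = 851 − 601 = 250; ΔP = 80 − 125.81 = -45.81.
Midpoints: P̄ = 102.91, Q̄ = 726.0.
ε = (ΔQ/ΔP)(P̄/Q̄) = (250/-45.81)(102.91/726.0).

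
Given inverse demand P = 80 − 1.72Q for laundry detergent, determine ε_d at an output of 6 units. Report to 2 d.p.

-6.75

At Q = 6, P = 80 − 1.72(6) = 69.68.
dP/dQ = −1.72, so dQ/dP = 1/(−1.72) = -0.581.
ε = (dQ/dP)(P/Q) = (-0.581)(69.68/6).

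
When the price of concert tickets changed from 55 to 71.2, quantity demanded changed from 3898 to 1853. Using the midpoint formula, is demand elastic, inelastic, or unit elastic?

elastic

Arc ε ≈ -2.770.
|ε| = 2.77 > 1.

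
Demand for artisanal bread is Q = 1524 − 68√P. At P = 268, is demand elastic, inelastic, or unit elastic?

Q = 410.792, dQ/dP = -2.077.
ε = (dQ/dP)(P/Q) ≈ -1.355.
|ε| = 1.35 > 1.

elastic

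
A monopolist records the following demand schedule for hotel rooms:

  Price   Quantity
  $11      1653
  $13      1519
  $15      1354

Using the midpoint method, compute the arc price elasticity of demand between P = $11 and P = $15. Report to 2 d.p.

-0.65

At P = 11, Q = 1653; at P = 15, Q = 1354.
ΔQ = -299, ΔP = 4. Midpoints: P̄ = 13.00, Q̄ = 1503.5.
ε = (ΔQ/ΔP)(P̄/Q̄) = (-299/4)(13.00/1503.5).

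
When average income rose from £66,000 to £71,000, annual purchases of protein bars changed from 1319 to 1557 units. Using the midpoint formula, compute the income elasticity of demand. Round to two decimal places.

ΔQ = 238, ΔI = 5000. Midpoints: Ī = 68,500, Q̄ = 1438.0.
ε_I = (ΔQ/ΔI)(Ī/Q̄) = (238/5000)(68500/1438.0).

2.27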